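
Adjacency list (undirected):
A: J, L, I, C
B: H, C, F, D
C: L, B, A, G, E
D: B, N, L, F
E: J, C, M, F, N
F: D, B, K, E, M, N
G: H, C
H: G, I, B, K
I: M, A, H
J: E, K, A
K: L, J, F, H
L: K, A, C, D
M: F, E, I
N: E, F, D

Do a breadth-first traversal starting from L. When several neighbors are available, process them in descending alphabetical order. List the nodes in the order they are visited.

L -> K -> D -> C -> A -> J -> H -> F -> N -> B -> G -> E -> I -> M

Visit L; enqueue K, D, C, A → queue [K, D, C, A]
Visit K; enqueue J, H, F → queue [D, C, A, J, H, F]
Visit D; enqueue N, B → queue [C, A, J, H, F, N, B]
Visit C; enqueue G, E → queue [A, J, H, F, N, B, G, E]
Visit A; enqueue I → queue [J, H, F, N, B, G, E, I]
Visit J → queue [H, F, N, B, G, E, I]
Visit H → queue [F, N, B, G, E, I]
Visit F; enqueue M → queue [N, B, G, E, I, M]
Visit N → queue [B, G, E, I, M]
Visit B → queue [G, E, I, M]
Visit G → queue [E, I, M]
Visit E → queue [I, M]
Visit I → queue [M]
Visit M → queue []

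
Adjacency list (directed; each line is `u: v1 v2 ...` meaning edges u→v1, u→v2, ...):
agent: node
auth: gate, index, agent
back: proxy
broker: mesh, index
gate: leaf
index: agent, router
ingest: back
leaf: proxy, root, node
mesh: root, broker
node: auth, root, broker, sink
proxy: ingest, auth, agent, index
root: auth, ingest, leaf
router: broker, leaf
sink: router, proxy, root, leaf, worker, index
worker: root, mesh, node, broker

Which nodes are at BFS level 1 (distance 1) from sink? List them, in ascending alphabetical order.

Level 0: sink
Level 1: index, leaf, proxy, root, router, worker
Level 2: agent, auth, broker, ingest, mesh, node
Level 3: back, gate

index, leaf, proxy, root, router, worker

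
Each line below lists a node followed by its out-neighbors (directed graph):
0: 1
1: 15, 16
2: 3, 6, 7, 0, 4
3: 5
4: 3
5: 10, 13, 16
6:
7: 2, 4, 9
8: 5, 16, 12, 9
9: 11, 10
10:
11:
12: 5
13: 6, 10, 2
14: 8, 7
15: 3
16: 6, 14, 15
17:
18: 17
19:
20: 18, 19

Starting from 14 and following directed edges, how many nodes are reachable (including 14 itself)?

BFS from 14 visits: 14, 8, 7, 5, 16, 12, 9, 2, 4, 10, 13, 6, 15, 11, 3, 0, 1
Reachable nodes: 17 of 21 total.

17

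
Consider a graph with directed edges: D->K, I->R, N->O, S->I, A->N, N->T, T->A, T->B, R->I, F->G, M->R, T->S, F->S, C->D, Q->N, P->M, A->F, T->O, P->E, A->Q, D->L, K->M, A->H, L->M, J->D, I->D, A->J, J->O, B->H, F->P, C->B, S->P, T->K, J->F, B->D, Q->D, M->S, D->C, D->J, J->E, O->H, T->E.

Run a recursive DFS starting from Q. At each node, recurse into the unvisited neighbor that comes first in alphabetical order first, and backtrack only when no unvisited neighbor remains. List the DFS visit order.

Q -> D -> C -> B -> H -> J -> E -> F -> G -> P -> M -> R -> I -> S -> O -> K -> L -> N -> T -> A

Visit Q
Q → D
D → C
C → B
B → H
D → J
J → E
J → F
F → G
F → P
P → M
M → R
R → I
M → S
J → O
D → K
D → L
Q → N
N → T
T → A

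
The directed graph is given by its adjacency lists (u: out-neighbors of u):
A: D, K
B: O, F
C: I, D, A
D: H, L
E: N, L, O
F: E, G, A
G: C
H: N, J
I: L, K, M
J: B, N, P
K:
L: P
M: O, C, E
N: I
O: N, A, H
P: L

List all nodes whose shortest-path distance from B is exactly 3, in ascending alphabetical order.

C, D, I, J, K, L

Level 0: B
Level 1: F, O
Level 2: A, E, G, H, N
Level 3: C, D, I, J, K, L
Level 4: M, P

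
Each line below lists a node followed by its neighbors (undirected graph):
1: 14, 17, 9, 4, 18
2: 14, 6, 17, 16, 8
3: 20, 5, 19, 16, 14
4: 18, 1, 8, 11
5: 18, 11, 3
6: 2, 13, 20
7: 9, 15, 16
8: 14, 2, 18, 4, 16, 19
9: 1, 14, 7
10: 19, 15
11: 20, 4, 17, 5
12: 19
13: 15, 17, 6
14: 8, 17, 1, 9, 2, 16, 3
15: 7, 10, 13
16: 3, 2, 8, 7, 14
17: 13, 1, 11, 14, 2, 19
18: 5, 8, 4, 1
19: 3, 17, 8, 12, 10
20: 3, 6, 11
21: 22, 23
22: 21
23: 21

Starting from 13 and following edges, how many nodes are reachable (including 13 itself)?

20

BFS from 13 visits: 13, 6, 15, 17, 2, 20, 7, 10, 1, 11, 14, 19, 8, 16, 3, 9, 4, 18, 5, 12
Reachable nodes: 20 of 23 total.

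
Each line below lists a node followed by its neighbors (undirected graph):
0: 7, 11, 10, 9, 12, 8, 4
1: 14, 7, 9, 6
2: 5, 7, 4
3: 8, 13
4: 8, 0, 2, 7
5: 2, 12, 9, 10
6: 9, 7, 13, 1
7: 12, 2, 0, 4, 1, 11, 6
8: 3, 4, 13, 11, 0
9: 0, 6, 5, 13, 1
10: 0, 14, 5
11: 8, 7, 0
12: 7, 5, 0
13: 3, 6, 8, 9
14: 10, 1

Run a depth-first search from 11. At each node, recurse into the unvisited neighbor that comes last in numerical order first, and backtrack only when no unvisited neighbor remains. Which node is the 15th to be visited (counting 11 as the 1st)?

Visit 11
11 → 8
8 → 13
13 → 9
9 → 6
6 → 7
7 → 12
12 → 5
5 → 10
10 → 14
14 → 1
10 → 0
0 → 4
4 → 2
13 → 3

Visit order: 11, 8, 13, 9, 6, 7, 12, 5, 10, 14, 1, 0, 4, 2, 3

3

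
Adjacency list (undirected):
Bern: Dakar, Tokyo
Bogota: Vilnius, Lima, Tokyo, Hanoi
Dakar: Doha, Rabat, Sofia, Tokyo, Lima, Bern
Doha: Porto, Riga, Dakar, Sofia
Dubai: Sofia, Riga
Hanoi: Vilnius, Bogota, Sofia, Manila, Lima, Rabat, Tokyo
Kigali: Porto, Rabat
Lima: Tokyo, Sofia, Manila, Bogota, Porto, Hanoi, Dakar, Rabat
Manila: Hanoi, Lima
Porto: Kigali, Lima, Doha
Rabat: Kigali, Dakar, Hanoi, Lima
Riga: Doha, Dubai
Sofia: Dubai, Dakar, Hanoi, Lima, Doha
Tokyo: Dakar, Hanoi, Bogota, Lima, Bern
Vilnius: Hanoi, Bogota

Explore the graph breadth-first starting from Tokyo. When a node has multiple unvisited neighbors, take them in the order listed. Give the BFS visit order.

Tokyo -> Dakar -> Hanoi -> Bogota -> Lima -> Bern -> Doha -> Rabat -> Sofia -> Vilnius -> Manila -> Porto -> Riga -> Kigali -> Dubai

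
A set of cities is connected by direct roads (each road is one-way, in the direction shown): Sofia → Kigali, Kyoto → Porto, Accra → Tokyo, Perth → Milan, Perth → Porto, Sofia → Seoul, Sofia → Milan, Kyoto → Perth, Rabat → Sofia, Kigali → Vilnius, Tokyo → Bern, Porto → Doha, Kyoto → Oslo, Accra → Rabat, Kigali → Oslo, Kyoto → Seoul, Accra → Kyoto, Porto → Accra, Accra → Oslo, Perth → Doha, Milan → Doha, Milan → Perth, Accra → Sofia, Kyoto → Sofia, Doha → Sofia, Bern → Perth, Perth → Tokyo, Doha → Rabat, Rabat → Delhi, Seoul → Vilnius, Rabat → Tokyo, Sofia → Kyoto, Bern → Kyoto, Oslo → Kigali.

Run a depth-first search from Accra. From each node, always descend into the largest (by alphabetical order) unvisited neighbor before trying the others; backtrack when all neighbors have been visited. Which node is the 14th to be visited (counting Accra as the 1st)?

Visit Accra
Accra → Tokyo
Tokyo → Bern
Bern → Perth
Perth → Porto
Porto → Doha
Doha → Sofia
Sofia → Seoul
Seoul → Vilnius
Sofia → Milan
Sofia → Kyoto
Kyoto → Oslo
Oslo → Kigali
Doha → Rabat
Rabat → Delhi

Visit order: Accra, Tokyo, Bern, Perth, Porto, Doha, Sofia, Seoul, Vilnius, Milan, Kyoto, Oslo, Kigali, Rabat, Delhi

Rabat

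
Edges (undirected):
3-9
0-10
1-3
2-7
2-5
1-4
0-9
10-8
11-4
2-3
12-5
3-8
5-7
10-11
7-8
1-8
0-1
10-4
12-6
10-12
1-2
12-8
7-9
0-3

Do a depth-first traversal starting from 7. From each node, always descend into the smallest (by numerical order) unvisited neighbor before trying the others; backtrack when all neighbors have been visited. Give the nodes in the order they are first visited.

Visit 7
7 → 2
2 → 1
1 → 0
0 → 3
3 → 8
8 → 10
10 → 4
4 → 11
10 → 12
12 → 5
12 → 6
3 → 9

7 2 1 0 3 8 10 4 11 12 5 6 9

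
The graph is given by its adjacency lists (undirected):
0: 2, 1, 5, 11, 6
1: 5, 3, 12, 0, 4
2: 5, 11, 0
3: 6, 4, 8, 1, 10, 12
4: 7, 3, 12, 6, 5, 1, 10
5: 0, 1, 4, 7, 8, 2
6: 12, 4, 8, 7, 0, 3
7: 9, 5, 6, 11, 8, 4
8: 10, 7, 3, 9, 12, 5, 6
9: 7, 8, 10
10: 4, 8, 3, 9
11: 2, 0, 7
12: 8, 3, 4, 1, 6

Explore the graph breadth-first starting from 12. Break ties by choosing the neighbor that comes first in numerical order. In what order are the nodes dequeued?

12 → 1 → 3 → 4 → 6 → 8 → 0 → 5 → 10 → 7 → 9 → 2 → 11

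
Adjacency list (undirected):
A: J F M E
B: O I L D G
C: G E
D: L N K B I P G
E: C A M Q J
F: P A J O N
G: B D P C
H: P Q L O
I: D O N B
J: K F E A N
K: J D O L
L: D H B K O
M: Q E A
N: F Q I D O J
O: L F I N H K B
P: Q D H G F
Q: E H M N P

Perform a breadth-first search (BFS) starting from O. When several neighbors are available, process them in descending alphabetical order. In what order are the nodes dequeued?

O, N, L, K, I, H, F, B, Q, J, D, P, A, G, M, E, C

Visit O; enqueue N, L, K, I, H, F, B → queue [N, L, K, I, H, F, B]
Visit N; enqueue Q, J, D → queue [L, K, I, H, F, B, Q, J, D]
Visit L → queue [K, I, H, F, B, Q, J, D]
Visit K → queue [I, H, F, B, Q, J, D]
Visit I → queue [H, F, B, Q, J, D]
Visit H; enqueue P → queue [F, B, Q, J, D, P]
Visit F; enqueue A → queue [B, Q, J, D, P, A]
Visit B; enqueue G → queue [Q, J, D, P, A, G]
Visit Q; enqueue M, E → queue [J, D, P, A, G, M, E]
Visit J → queue [D, P, A, G, M, E]
Visit D → queue [P, A, G, M, E]
Visit P → queue [A, G, M, E]
Visit A → queue [G, M, E]
Visit G; enqueue C → queue [M, E, C]
Visit M → queue [E, C]
Visit E → queue [C]
Visit C → queue []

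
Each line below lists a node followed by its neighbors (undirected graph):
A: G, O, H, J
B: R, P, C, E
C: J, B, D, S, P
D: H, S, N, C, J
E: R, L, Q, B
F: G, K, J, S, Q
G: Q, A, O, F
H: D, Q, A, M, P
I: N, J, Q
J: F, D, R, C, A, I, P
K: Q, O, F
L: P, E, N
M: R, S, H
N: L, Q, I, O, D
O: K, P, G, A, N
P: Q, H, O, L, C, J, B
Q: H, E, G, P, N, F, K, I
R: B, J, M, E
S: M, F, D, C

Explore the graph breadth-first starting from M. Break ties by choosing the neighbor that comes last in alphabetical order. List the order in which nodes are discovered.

M S R H F D C J E B Q P A K G N I L O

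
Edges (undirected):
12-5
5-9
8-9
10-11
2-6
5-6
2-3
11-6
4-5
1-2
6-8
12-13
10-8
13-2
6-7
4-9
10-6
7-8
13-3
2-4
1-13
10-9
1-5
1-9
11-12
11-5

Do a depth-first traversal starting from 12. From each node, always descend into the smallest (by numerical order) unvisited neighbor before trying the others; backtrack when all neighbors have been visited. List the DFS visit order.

Visit 12
12 → 5
5 → 1
1 → 2
2 → 3
3 → 13
2 → 4
4 → 9
9 → 8
8 → 6
6 → 7
6 → 10
10 → 11

12 -> 5 -> 1 -> 2 -> 3 -> 13 -> 4 -> 9 -> 8 -> 6 -> 7 -> 10 -> 11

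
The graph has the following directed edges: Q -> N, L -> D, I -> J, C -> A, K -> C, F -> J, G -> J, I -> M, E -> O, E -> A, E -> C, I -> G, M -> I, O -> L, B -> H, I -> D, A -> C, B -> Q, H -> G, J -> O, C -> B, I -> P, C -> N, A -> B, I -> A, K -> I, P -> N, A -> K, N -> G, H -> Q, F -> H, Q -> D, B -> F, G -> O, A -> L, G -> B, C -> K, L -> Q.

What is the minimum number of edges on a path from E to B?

2

Level 0: E
Level 1: A, C, O
Level 2: B, K, L, N
Level 3: D, F, G, H, I, Q
Level 4: J, M, P
B first appears at level 2.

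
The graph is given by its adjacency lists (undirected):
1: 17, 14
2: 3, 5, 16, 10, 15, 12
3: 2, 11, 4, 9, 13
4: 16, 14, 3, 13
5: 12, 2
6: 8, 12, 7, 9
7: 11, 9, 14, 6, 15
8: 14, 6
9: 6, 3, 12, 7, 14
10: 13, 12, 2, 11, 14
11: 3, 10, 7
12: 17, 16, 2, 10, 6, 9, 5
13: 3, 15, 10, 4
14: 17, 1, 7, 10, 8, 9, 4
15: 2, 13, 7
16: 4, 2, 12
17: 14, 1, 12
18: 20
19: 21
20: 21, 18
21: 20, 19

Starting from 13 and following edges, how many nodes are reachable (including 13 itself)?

BFS from 13 visits: 13, 3, 15, 10, 4, 2, 11, 9, 7, 12, 14, 16, 5, 6, 17, 1, 8
Reachable nodes: 17 of 21 total.

17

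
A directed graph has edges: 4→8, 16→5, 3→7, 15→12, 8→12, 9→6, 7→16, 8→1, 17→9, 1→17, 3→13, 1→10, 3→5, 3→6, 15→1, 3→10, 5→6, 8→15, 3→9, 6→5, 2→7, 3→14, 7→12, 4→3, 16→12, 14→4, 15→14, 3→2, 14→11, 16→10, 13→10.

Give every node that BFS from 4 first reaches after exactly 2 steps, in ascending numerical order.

1, 2, 5, 6, 7, 9, 10, 12, 13, 14, 15

Level 0: 4
Level 1: 3, 8
Level 2: 1, 2, 5, 6, 7, 9, 10, 12, 13, 14, 15
Level 3: 11, 16, 17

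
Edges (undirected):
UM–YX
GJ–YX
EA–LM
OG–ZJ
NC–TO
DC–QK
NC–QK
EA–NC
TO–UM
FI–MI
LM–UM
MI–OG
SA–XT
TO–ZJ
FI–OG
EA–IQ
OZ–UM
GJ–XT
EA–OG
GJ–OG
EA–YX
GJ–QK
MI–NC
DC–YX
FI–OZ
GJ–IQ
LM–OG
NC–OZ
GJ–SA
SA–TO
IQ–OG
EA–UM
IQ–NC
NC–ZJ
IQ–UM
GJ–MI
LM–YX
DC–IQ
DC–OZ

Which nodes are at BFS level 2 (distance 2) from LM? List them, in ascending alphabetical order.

DC, FI, GJ, IQ, MI, NC, OZ, TO, ZJ

Level 0: LM
Level 1: EA, OG, UM, YX
Level 2: DC, FI, GJ, IQ, MI, NC, OZ, TO, ZJ
Level 3: QK, SA, XT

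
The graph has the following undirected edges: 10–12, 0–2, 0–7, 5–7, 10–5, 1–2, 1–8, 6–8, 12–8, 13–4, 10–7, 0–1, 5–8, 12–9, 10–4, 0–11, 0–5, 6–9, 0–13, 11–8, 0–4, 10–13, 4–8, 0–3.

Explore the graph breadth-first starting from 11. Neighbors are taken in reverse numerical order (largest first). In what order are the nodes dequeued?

Visit 11; enqueue 8, 0 → queue [8, 0]
Visit 8; enqueue 12, 6, 5, 4, 1 → queue [0, 12, 6, 5, 4, 1]
Visit 0; enqueue 13, 7, 3, 2 → queue [12, 6, 5, 4, 1, 13, 7, 3, 2]
Visit 12; enqueue 10, 9 → queue [6, 5, 4, 1, 13, 7, 3, 2, 10, 9]
Visit 6 → queue [5, 4, 1, 13, 7, 3, 2, 10, 9]
Visit 5 → queue [4, 1, 13, 7, 3, 2, 10, 9]
Visit 4 → queue [1, 13, 7, 3, 2, 10, 9]
Visit 1 → queue [13, 7, 3, 2, 10, 9]
Visit 13 → queue [7, 3, 2, 10, 9]
Visit 7 → queue [3, 2, 10, 9]
Visit 3 → queue [2, 10, 9]
Visit 2 → queue [10, 9]
Visit 10 → queue [9]
Visit 9 → queue []

11 -> 8 -> 0 -> 12 -> 6 -> 5 -> 4 -> 1 -> 13 -> 7 -> 3 -> 2 -> 10 -> 9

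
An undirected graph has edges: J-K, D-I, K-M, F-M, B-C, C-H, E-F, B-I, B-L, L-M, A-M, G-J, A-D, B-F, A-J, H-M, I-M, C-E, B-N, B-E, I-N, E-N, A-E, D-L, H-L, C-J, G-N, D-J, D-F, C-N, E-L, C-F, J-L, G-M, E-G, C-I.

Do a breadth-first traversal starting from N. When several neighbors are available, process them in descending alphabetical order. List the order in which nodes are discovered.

N I G E C B M D J L F A H K

Visit N; enqueue I, G, E, C, B → queue [I, G, E, C, B]
Visit I; enqueue M, D → queue [G, E, C, B, M, D]
Visit G; enqueue J → queue [E, C, B, M, D, J]
Visit E; enqueue L, F, A → queue [C, B, M, D, J, L, F, A]
Visit C; enqueue H → queue [B, M, D, J, L, F, A, H]
Visit B → queue [M, D, J, L, F, A, H]
Visit M; enqueue K → queue [D, J, L, F, A, H, K]
Visit D → queue [J, L, F, A, H, K]
Visit J → queue [L, F, A, H, K]
Visit L → queue [F, A, H, K]
Visit F → queue [A, H, K]
Visit A → queue [H, K]
Visit H → queue [K]
Visit K → queue []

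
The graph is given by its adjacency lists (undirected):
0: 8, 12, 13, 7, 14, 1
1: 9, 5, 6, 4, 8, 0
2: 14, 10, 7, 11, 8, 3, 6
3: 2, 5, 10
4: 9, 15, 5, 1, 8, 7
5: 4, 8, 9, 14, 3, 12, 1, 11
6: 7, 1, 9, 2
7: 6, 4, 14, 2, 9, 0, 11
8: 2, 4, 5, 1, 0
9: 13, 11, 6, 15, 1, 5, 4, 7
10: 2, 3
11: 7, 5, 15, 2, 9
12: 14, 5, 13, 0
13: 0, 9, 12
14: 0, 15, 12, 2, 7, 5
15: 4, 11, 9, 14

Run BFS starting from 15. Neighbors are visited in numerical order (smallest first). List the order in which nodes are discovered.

Visit 15; enqueue 4, 9, 11, 14 → queue [4, 9, 11, 14]
Visit 4; enqueue 1, 5, 7, 8 → queue [9, 11, 14, 1, 5, 7, 8]
Visit 9; enqueue 6, 13 → queue [11, 14, 1, 5, 7, 8, 6, 13]
Visit 11; enqueue 2 → queue [14, 1, 5, 7, 8, 6, 13, 2]
Visit 14; enqueue 0, 12 → queue [1, 5, 7, 8, 6, 13, 2, 0, 12]
Visit 1 → queue [5, 7, 8, 6, 13, 2, 0, 12]
Visit 5; enqueue 3 → queue [7, 8, 6, 13, 2, 0, 12, 3]
Visit 7 → queue [8, 6, 13, 2, 0, 12, 3]
Visit 8 → queue [6, 13, 2, 0, 12, 3]
Visit 6 → queue [13, 2, 0, 12, 3]
Visit 13 → queue [2, 0, 12, 3]
Visit 2; enqueue 10 → queue [0, 12, 3, 10]
Visit 0 → queue [12, 3, 10]
Visit 12 → queue [3, 10]
Visit 3 → queue [10]
Visit 10 → queue []

15 -> 4 -> 9 -> 11 -> 14 -> 1 -> 5 -> 7 -> 8 -> 6 -> 13 -> 2 -> 0 -> 12 -> 3 -> 10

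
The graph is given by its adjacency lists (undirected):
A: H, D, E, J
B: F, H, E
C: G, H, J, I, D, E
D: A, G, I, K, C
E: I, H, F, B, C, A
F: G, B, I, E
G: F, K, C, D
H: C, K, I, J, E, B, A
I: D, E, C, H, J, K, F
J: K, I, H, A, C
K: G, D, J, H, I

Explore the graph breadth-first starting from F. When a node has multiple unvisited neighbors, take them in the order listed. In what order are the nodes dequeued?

F -> G -> B -> I -> E -> K -> C -> D -> H -> J -> A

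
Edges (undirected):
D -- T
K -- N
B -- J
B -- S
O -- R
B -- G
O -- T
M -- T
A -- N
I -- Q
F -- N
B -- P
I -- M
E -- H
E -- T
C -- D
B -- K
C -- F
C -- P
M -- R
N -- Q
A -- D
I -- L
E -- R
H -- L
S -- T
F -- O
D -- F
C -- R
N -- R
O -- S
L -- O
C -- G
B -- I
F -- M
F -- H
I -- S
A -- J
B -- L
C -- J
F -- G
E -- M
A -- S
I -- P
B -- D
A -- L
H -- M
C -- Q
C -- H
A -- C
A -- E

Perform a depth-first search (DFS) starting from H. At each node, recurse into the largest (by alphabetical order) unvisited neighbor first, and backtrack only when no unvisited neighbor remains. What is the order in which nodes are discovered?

H, M, T, S, O, R, N, Q, I, P, C, J, B, L, A, E, D, F, G, K

Visit H
H → M
M → T
T → S
S → O
O → R
R → N
N → Q
Q → I
I → P
P → C
C → J
J → B
B → L
L → A
A → E
A → D
D → F
F → G
B → K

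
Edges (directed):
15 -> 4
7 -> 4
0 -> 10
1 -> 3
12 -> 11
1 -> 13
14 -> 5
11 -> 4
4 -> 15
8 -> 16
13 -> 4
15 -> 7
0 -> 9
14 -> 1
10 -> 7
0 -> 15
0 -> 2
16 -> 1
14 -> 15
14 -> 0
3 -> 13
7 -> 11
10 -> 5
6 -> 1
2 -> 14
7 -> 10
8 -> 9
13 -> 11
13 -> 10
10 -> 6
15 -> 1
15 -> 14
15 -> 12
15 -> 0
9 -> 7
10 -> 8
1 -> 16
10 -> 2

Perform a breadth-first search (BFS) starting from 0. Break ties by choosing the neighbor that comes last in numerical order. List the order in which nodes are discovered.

0, 15, 10, 9, 2, 14, 12, 7, 4, 1, 8, 6, 5, 11, 16, 13, 3

Visit 0; enqueue 15, 10, 9, 2 → queue [15, 10, 9, 2]
Visit 15; enqueue 14, 12, 7, 4, 1 → queue [10, 9, 2, 14, 12, 7, 4, 1]
Visit 10; enqueue 8, 6, 5 → queue [9, 2, 14, 12, 7, 4, 1, 8, 6, 5]
Visit 9 → queue [2, 14, 12, 7, 4, 1, 8, 6, 5]
Visit 2 → queue [14, 12, 7, 4, 1, 8, 6, 5]
Visit 14 → queue [12, 7, 4, 1, 8, 6, 5]
Visit 12; enqueue 11 → queue [7, 4, 1, 8, 6, 5, 11]
Visit 7 → queue [4, 1, 8, 6, 5, 11]
Visit 4 → queue [1, 8, 6, 5, 11]
Visit 1; enqueue 16, 13, 3 → queue [8, 6, 5, 11, 16, 13, 3]
Visit 8 → queue [6, 5, 11, 16, 13, 3]
Visit 6 → queue [5, 11, 16, 13, 3]
Visit 5 → queue [11, 16, 13, 3]
Visit 11 → queue [16, 13, 3]
Visit 16 → queue [13, 3]
Visit 13 → queue [3]
Visit 3 → queue []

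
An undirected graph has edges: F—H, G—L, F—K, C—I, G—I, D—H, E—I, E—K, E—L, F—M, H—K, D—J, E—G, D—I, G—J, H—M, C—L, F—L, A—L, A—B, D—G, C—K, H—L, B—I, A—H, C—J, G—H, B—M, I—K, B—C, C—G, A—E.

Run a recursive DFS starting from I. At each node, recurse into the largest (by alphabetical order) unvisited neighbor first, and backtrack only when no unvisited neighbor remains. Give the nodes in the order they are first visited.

I → K → H → M → F → L → G → J → D → C → B → A → E

Visit I
I → K
K → H
H → M
M → F
F → L
L → G
G → J
J → D
J → C
C → B
B → A
A → E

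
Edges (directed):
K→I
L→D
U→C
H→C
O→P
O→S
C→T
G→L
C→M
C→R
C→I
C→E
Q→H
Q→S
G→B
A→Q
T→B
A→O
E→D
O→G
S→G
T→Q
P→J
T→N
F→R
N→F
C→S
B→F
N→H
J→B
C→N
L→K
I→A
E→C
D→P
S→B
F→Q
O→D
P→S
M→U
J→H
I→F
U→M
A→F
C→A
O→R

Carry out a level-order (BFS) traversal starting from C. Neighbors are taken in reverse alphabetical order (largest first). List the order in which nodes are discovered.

C T S R N M I E A Q B G H F U D O L P K J

Visit C; enqueue T, S, R, N, M, I, E, A → queue [T, S, R, N, M, I, E, A]
Visit T; enqueue Q, B → queue [S, R, N, M, I, E, A, Q, B]
Visit S; enqueue G → queue [R, N, M, I, E, A, Q, B, G]
Visit R → queue [N, M, I, E, A, Q, B, G]
Visit N; enqueue H, F → queue [M, I, E, A, Q, B, G, H, F]
Visit M; enqueue U → queue [I, E, A, Q, B, G, H, F, U]
Visit I → queue [E, A, Q, B, G, H, F, U]
Visit E; enqueue D → queue [A, Q, B, G, H, F, U, D]
Visit A; enqueue O → queue [Q, B, G, H, F, U, D, O]
Visit Q → queue [B, G, H, F, U, D, O]
Visit B → queue [G, H, F, U, D, O]
Visit G; enqueue L → queue [H, F, U, D, O, L]
Visit H → queue [F, U, D, O, L]
Visit F → queue [U, D, O, L]
Visit U → queue [D, O, L]
Visit D; enqueue P → queue [O, L, P]
Visit O → queue [L, P]
Visit L; enqueue K → queue [P, K]
Visit P; enqueue J → queue [K, J]
Visit K → queue [J]
Visit J → queue []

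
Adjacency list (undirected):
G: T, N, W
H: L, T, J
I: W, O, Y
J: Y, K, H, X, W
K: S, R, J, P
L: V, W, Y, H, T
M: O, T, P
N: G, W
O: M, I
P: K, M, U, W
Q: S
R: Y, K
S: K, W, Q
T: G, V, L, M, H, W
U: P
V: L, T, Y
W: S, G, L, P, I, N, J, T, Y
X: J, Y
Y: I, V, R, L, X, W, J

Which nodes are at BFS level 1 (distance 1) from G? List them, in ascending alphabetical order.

N, T, W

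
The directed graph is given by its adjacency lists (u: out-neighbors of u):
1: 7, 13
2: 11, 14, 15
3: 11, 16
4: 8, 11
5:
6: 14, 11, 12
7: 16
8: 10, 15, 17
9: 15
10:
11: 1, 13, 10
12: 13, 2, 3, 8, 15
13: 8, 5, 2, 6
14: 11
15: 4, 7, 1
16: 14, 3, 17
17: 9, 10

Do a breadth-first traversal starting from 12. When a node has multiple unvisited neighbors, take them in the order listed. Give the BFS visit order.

12 → 13 → 2 → 3 → 8 → 15 → 5 → 6 → 11 → 14 → 16 → 10 → 17 → 4 → 7 → 1 → 9

Visit 12; enqueue 13, 2, 3, 8, 15 → queue [13, 2, 3, 8, 15]
Visit 13; enqueue 5, 6 → queue [2, 3, 8, 15, 5, 6]
Visit 2; enqueue 11, 14 → queue [3, 8, 15, 5, 6, 11, 14]
Visit 3; enqueue 16 → queue [8, 15, 5, 6, 11, 14, 16]
Visit 8; enqueue 10, 17 → queue [15, 5, 6, 11, 14, 16, 10, 17]
Visit 15; enqueue 4, 7, 1 → queue [5, 6, 11, 14, 16, 10, 17, 4, 7, 1]
Visit 5 → queue [6, 11, 14, 16, 10, 17, 4, 7, 1]
Visit 6 → queue [11, 14, 16, 10, 17, 4, 7, 1]
Visit 11 → queue [14, 16, 10, 17, 4, 7, 1]
Visit 14 → queue [16, 10, 17, 4, 7, 1]
Visit 16 → queue [10, 17, 4, 7, 1]
Visit 10 → queue [17, 4, 7, 1]
Visit 17; enqueue 9 → queue [4, 7, 1, 9]
Visit 4 → queue [7, 1, 9]
Visit 7 → queue [1, 9]
Visit 1 → queue [9]
Visit 9 → queue []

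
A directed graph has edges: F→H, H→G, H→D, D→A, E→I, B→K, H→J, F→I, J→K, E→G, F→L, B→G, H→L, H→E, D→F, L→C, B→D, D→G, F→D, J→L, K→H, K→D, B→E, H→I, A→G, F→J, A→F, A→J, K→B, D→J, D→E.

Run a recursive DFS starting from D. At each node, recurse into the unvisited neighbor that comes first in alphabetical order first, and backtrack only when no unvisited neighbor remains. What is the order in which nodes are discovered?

D, A, F, H, E, G, I, J, K, B, L, C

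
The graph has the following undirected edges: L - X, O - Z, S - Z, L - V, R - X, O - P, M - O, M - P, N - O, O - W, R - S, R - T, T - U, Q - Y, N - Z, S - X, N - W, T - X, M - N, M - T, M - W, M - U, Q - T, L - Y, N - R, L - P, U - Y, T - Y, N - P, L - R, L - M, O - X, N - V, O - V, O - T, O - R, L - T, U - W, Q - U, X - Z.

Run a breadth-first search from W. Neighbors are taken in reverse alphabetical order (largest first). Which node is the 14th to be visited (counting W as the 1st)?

L

Visit W; enqueue U, O, N, M → queue [U, O, N, M]
Visit U; enqueue Y, T, Q → queue [O, N, M, Y, T, Q]
Visit O; enqueue Z, X, V, R, P → queue [N, M, Y, T, Q, Z, X, V, R, P]
Visit N → queue [M, Y, T, Q, Z, X, V, R, P]
Visit M; enqueue L → queue [Y, T, Q, Z, X, V, R, P, L]
Visit Y → queue [T, Q, Z, X, V, R, P, L]
Visit T → queue [Q, Z, X, V, R, P, L]
Visit Q → queue [Z, X, V, R, P, L]
Visit Z; enqueue S → queue [X, V, R, P, L, S]
Visit X → queue [V, R, P, L, S]
Visit V → queue [R, P, L, S]
Visit R → queue [P, L, S]
Visit P → queue [L, S]
Visit L → queue [S]
Visit S → queue []

Visit order: W, U, O, N, M, Y, T, Q, Z, X, V, R, P, L, S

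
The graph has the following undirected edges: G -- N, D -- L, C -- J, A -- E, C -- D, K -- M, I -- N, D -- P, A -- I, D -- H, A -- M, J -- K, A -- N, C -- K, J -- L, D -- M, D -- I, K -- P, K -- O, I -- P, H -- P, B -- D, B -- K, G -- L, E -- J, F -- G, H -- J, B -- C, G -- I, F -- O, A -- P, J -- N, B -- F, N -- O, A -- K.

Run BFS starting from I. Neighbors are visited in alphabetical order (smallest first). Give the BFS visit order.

Visit I; enqueue A, D, G, N, P → queue [A, D, G, N, P]
Visit A; enqueue E, K, M → queue [D, G, N, P, E, K, M]
Visit D; enqueue B, C, H, L → queue [G, N, P, E, K, M, B, C, H, L]
Visit G; enqueue F → queue [N, P, E, K, M, B, C, H, L, F]
Visit N; enqueue J, O → queue [P, E, K, M, B, C, H, L, F, J, O]
Visit P → queue [E, K, M, B, C, H, L, F, J, O]
Visit E → queue [K, M, B, C, H, L, F, J, O]
Visit K → queue [M, B, C, H, L, F, J, O]
Visit M → queue [B, C, H, L, F, J, O]
Visit B → queue [C, H, L, F, J, O]
Visit C → queue [H, L, F, J, O]
Visit H → queue [L, F, J, O]
Visit L → queue [F, J, O]
Visit F → queue [J, O]
Visit J → queue [O]
Visit O → queue []

I, A, D, G, N, P, E, K, M, B, C, H, L, F, J, O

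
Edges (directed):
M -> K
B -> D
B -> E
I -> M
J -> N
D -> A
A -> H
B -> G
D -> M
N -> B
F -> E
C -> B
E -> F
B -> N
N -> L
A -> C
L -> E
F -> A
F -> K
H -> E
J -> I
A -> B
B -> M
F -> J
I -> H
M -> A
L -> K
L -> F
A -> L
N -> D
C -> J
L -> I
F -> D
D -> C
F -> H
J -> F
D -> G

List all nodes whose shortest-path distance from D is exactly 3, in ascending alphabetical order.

Level 0: D
Level 1: A, C, G, M
Level 2: B, H, J, K, L
Level 3: E, F, I, N

E, F, I, N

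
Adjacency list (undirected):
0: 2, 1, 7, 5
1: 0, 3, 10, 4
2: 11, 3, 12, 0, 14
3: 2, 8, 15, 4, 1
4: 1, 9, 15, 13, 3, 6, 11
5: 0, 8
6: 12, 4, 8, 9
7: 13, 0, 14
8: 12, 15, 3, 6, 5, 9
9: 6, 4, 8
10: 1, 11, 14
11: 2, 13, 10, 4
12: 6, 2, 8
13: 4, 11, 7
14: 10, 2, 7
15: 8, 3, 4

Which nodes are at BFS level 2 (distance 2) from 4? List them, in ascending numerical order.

Level 0: 4
Level 1: 1, 3, 6, 9, 11, 13, 15
Level 2: 0, 2, 7, 8, 10, 12
Level 3: 5, 14

0, 2, 7, 8, 10, 12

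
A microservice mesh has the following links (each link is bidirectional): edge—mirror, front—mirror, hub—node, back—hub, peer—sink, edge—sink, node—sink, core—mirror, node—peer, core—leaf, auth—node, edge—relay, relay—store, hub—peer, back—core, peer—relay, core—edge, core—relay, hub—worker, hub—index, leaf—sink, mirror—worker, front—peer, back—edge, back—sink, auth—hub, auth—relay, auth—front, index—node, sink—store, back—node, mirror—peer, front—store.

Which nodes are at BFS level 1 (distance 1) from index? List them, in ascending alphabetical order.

hub, node

Level 0: index
Level 1: hub, node
Level 2: auth, back, peer, sink, worker
Level 3: core, edge, front, leaf, mirror, relay, store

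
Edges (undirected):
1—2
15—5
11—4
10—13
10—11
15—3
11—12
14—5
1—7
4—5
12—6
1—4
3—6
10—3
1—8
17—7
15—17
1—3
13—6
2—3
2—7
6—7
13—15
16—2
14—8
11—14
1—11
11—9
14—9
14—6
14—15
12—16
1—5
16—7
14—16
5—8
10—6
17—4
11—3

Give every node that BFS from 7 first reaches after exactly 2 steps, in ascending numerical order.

Level 0: 7
Level 1: 1, 2, 6, 16, 17
Level 2: 3, 4, 5, 8, 10, 11, 12, 13, 14, 15
Level 3: 9

3, 4, 5, 8, 10, 11, 12, 13, 14, 15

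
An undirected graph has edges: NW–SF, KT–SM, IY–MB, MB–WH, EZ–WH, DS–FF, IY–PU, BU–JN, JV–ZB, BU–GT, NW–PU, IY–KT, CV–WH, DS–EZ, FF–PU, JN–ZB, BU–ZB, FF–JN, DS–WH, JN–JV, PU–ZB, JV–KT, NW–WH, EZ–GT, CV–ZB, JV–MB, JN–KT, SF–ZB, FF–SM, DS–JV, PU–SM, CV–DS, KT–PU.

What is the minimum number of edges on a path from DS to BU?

Level 0: DS
Level 1: CV, EZ, FF, JV, WH
Level 2: GT, JN, KT, MB, NW, PU, SM, ZB
Level 3: BU, IY, SF
BU first appears at level 3.

3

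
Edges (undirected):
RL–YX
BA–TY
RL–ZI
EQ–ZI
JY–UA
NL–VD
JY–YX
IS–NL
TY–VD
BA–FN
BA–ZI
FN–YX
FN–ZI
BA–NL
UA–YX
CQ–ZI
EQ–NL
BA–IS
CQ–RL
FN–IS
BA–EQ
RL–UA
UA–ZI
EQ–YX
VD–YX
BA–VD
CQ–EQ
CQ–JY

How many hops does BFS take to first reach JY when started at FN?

2

Level 0: FN
Level 1: BA, IS, YX, ZI
Level 2: CQ, EQ, JY, NL, RL, TY, UA, VD
JY first appears at level 2.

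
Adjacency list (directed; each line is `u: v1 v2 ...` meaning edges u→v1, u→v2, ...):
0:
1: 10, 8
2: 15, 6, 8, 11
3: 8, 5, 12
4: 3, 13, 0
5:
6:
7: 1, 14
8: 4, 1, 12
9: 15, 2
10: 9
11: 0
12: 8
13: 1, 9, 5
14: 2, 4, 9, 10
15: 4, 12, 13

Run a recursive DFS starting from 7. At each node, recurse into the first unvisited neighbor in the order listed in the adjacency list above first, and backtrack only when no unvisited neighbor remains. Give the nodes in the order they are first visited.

Visit 7
7 → 1
1 → 10
10 → 9
9 → 15
15 → 4
4 → 3
3 → 8
8 → 12
3 → 5
4 → 13
4 → 0
9 → 2
2 → 6
2 → 11
7 → 14

7 -> 1 -> 10 -> 9 -> 15 -> 4 -> 3 -> 8 -> 12 -> 5 -> 13 -> 0 -> 2 -> 6 -> 11 -> 14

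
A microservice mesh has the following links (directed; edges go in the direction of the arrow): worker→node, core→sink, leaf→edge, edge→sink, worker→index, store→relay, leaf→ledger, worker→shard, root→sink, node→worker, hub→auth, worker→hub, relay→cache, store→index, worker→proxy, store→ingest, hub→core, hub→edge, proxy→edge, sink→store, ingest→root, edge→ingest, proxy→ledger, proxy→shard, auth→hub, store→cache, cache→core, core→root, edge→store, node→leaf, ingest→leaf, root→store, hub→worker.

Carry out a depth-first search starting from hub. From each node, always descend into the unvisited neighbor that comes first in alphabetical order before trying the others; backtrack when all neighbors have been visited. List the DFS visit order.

Visit hub
hub → auth
hub → core
core → root
root → sink
sink → store
store → cache
store → index
store → ingest
ingest → leaf
leaf → edge
leaf → ledger
store → relay
hub → worker
worker → node
worker → proxy
proxy → shard

hub, auth, core, root, sink, store, cache, index, ingest, leaf, edge, ledger, relay, worker, node, proxy, shard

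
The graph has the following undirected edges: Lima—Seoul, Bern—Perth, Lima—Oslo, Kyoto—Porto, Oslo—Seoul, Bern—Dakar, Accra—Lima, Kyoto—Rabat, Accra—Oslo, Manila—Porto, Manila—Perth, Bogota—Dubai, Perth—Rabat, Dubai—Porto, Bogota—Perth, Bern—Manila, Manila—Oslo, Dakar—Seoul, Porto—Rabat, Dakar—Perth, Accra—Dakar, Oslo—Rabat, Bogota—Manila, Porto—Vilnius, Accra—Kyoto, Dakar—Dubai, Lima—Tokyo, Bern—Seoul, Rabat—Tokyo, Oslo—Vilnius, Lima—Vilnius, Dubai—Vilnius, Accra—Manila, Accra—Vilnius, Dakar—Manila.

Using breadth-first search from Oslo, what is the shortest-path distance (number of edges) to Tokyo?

2

Level 0: Oslo
Level 1: Accra, Lima, Manila, Rabat, Seoul, Vilnius
Level 2: Bern, Bogota, Dakar, Dubai, Kyoto, Perth, Porto, Tokyo
Tokyo first appears at level 2.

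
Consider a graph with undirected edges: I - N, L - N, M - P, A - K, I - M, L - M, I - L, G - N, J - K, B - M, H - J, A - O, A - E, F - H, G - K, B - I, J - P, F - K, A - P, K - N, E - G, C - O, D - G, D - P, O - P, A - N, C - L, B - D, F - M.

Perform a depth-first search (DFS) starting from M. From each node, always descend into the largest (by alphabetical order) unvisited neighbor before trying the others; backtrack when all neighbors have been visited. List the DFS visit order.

M → P → O → C → L → N → K → J → H → F → G → E → A → D → B → I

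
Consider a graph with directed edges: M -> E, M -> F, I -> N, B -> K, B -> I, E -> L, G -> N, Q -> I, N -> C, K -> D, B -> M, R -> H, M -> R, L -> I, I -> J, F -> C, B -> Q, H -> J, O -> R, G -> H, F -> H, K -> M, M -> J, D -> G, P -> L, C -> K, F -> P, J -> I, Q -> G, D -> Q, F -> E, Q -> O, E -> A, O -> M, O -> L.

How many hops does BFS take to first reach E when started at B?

2

Level 0: B
Level 1: I, K, M, Q
Level 2: D, E, F, G, J, N, O, R
Level 3: A, C, H, L, P
E first appears at level 2.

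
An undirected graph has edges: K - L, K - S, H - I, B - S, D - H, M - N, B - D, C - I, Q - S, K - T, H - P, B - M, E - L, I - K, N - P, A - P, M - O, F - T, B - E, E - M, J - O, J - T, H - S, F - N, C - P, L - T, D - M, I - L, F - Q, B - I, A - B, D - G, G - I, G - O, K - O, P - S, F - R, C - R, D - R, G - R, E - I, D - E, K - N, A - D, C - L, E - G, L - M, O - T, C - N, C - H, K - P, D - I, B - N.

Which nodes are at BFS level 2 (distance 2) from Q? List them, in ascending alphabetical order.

B, H, K, N, P, R, T

Level 0: Q
Level 1: F, S
Level 2: B, H, K, N, P, R, T
Level 3: A, C, D, E, G, I, J, L, M, O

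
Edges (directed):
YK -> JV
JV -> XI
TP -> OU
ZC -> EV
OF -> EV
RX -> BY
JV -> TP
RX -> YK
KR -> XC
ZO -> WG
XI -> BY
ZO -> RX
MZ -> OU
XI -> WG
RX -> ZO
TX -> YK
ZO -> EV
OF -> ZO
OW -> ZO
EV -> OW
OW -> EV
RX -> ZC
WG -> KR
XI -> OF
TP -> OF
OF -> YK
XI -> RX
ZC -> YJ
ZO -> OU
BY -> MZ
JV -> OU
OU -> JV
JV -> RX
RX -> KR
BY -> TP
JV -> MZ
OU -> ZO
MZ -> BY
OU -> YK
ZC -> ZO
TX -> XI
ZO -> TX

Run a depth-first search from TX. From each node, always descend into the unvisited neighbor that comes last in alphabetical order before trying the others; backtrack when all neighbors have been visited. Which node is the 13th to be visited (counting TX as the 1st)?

Visit TX
TX → YK
YK → JV
JV → XI
XI → WG
WG → KR
KR → XC
XI → RX
RX → ZO
ZO → OU
ZO → EV
EV → OW
RX → ZC
ZC → YJ
RX → BY
BY → TP
TP → OF
BY → MZ

Visit order: TX, YK, JV, XI, WG, KR, XC, RX, ZO, OU, EV, OW, ZC, YJ, BY, TP, OF, MZ

ZC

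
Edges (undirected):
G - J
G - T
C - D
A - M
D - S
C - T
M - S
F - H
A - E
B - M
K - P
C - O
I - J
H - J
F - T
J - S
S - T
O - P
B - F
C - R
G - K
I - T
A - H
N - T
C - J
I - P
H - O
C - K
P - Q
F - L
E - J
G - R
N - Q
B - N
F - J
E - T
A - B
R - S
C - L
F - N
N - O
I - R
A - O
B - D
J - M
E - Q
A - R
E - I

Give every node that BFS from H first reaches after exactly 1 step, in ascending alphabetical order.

A, F, J, O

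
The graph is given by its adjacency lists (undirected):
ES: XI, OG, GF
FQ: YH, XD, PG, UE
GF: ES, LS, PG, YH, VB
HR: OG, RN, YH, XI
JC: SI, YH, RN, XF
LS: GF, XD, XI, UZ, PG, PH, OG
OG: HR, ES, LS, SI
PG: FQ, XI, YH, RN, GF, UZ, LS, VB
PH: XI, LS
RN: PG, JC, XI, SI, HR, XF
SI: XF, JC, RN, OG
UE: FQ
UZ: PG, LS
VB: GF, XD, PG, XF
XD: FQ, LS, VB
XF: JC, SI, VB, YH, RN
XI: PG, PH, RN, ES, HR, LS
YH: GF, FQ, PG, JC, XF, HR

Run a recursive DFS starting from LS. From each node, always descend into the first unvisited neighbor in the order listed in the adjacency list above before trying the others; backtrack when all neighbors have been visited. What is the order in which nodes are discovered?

Visit LS
LS → GF
GF → ES
ES → XI
XI → PG
PG → FQ
FQ → YH
YH → JC
JC → SI
SI → XF
XF → VB
VB → XD
XF → RN
RN → HR
HR → OG
FQ → UE
PG → UZ
XI → PH

LS -> GF -> ES -> XI -> PG -> FQ -> YH -> JC -> SI -> XF -> VB -> XD -> RN -> HR -> OG -> UE -> UZ -> PH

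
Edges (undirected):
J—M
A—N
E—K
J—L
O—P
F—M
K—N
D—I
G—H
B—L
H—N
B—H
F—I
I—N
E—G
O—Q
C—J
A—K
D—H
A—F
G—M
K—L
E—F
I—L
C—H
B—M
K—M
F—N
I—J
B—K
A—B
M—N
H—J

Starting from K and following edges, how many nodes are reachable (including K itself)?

14

BFS from K visits: K, N, M, L, E, B, A, I, H, F, J, G, D, C
Reachable nodes: 14 of 17 total.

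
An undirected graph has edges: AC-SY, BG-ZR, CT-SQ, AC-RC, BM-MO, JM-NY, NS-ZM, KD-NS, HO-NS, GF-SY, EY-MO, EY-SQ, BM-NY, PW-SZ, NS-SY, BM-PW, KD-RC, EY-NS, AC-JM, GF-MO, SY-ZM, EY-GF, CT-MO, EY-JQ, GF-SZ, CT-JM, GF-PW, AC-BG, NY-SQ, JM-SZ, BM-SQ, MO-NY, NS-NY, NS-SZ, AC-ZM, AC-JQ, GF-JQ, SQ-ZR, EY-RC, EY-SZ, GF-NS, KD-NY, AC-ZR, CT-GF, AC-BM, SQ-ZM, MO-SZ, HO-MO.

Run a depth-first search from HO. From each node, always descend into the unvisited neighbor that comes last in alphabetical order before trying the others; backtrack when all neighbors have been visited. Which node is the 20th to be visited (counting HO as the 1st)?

Visit HO
HO → NS
NS → ZM
ZM → SY
SY → GF
GF → SZ
SZ → PW
PW → BM
BM → SQ
SQ → ZR
ZR → BG
BG → AC
AC → RC
RC → KD
KD → NY
NY → MO
MO → EY
EY → JQ
MO → CT
CT → JM

Visit order: HO, NS, ZM, SY, GF, SZ, PW, BM, SQ, ZR, BG, AC, RC, KD, NY, MO, EY, JQ, CT, JM

JM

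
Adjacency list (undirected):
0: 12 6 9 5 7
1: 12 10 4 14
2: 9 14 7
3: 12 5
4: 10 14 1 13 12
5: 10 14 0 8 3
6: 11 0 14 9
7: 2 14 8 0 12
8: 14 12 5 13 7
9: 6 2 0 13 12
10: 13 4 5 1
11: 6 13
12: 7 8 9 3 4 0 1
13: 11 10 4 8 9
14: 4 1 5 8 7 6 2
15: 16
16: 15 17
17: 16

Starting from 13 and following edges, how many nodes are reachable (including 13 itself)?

BFS from 13 visits: 13, 4, 8, 9, 10, 11, 1, 12, 14, 5, 7, 0, 2, 6, 3
Reachable nodes: 15 of 18 total.

15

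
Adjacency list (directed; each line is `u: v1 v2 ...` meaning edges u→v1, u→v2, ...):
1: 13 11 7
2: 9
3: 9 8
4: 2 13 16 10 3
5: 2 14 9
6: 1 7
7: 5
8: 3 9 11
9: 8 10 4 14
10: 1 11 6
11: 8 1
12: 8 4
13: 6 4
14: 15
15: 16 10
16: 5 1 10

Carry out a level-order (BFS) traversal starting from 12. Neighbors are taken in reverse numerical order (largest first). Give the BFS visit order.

Visit 12; enqueue 8, 4 → queue [8, 4]
Visit 8; enqueue 11, 9, 3 → queue [4, 11, 9, 3]
Visit 4; enqueue 16, 13, 10, 2 → queue [11, 9, 3, 16, 13, 10, 2]
Visit 11; enqueue 1 → queue [9, 3, 16, 13, 10, 2, 1]
Visit 9; enqueue 14 → queue [3, 16, 13, 10, 2, 1, 14]
Visit 3 → queue [16, 13, 10, 2, 1, 14]
Visit 16; enqueue 5 → queue [13, 10, 2, 1, 14, 5]
Visit 13; enqueue 6 → queue [10, 2, 1, 14, 5, 6]
Visit 10 → queue [2, 1, 14, 5, 6]
Visit 2 → queue [1, 14, 5, 6]
Visit 1; enqueue 7 → queue [14, 5, 6, 7]
Visit 14; enqueue 15 → queue [5, 6, 7, 15]
Visit 5 → queue [6, 7, 15]
Visit 6 → queue [7, 15]
Visit 7 → queue [15]
Visit 15 → queue []

12, 8, 4, 11, 9, 3, 16, 13, 10, 2, 1, 14, 5, 6, 7, 15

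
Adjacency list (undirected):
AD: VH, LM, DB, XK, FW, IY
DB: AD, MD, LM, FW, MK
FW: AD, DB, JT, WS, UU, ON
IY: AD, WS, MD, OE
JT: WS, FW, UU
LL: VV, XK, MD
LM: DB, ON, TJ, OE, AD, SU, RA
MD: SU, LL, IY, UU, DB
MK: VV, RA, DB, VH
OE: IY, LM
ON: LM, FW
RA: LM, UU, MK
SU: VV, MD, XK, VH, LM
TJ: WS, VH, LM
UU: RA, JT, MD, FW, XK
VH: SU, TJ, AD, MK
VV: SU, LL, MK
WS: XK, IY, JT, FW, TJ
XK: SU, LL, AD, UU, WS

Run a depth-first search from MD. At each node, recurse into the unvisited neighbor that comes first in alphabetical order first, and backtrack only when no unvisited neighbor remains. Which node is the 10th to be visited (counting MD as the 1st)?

IY

Visit MD
MD → DB
DB → AD
AD → FW
FW → JT
JT → UU
UU → RA
RA → LM
LM → OE
OE → IY
IY → WS
WS → TJ
TJ → VH
VH → MK
MK → VV
VV → LL
LL → XK
XK → SU
LM → ON

Visit order: MD, DB, AD, FW, JT, UU, RA, LM, OE, IY, WS, TJ, VH, MK, VV, LL, XK, SU, ON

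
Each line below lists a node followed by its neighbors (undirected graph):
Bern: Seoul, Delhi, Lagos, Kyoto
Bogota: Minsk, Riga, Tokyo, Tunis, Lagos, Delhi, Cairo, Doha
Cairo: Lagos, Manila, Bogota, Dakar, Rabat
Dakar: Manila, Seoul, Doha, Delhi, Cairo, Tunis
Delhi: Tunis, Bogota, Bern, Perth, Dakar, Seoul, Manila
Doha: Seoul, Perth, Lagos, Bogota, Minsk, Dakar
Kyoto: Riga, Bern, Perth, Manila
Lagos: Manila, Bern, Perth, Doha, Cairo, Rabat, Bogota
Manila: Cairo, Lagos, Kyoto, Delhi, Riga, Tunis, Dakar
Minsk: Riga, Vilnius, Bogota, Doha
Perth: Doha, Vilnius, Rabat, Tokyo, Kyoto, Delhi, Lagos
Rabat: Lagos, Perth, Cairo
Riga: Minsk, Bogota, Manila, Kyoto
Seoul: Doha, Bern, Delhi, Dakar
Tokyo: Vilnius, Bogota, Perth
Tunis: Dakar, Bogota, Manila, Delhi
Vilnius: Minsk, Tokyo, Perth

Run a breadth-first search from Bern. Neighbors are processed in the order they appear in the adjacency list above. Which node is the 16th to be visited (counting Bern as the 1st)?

Tokyo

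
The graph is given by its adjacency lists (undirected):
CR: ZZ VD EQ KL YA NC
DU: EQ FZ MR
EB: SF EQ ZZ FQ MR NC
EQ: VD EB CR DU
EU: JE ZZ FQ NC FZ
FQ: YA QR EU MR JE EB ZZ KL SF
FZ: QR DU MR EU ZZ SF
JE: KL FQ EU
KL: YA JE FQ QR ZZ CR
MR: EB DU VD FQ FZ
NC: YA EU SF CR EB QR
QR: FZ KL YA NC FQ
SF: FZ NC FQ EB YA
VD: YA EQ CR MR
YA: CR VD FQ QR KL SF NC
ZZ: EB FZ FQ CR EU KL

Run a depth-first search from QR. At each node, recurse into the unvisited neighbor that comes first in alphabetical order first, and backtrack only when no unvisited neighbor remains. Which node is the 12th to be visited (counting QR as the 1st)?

Visit QR
QR → FQ
FQ → EB
EB → EQ
EQ → CR
CR → KL
KL → JE
JE → EU
EU → FZ
FZ → DU
DU → MR
MR → VD
VD → YA
YA → NC
NC → SF
FZ → ZZ

Visit order: QR, FQ, EB, EQ, CR, KL, JE, EU, FZ, DU, MR, VD, YA, NC, SF, ZZ

VD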